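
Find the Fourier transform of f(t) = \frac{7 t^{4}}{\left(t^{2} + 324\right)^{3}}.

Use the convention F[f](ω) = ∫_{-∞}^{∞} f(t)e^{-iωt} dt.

F(ω) = \frac{7 \pi \left(108 \omega^{2} - 30 \left|{\omega}\right| + 1\right) e^{- 18 \left|{\omega}\right|}}{48}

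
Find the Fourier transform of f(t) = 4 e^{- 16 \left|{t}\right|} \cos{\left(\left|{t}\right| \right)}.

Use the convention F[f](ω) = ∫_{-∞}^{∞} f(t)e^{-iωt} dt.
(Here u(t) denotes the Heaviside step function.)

F(ω) = \frac{128 \left(\omega^{2} + 257\right)}{\omega^{4} + 510 \omega^{2} + 66049}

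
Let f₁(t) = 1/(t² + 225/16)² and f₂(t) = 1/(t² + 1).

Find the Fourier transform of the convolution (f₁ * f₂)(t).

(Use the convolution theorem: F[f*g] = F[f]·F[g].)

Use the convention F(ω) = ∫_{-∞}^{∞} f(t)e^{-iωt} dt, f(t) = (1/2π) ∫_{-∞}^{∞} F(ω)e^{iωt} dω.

F[f₁*f₂](ω) = \frac{8 \pi^{2} \left(15 \left|{\omega}\right| + 4\right) e^{- \frac{19 \left|{\omega}\right|}{4}}}{3375}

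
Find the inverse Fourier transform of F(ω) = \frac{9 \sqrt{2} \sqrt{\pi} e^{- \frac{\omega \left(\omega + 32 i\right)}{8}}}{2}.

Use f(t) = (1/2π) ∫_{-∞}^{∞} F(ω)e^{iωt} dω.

f(t) = 9 e^{- 2 \left(t - 4\right)^{2}}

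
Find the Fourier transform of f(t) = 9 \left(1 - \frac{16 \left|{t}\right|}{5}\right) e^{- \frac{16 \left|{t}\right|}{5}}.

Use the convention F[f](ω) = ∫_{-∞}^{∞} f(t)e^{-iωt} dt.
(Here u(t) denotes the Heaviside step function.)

F(ω) = \frac{72000 \omega^{2}}{\left(25 \omega^{2} + 256\right)^{2}}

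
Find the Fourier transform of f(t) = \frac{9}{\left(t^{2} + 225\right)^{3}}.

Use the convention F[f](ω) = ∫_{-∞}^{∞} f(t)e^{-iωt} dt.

F(ω) = \frac{\pi \left(75 \omega^{2} + 15 \left|{\omega}\right| + 1\right) e^{- 15 \left|{\omega}\right|}}{225000}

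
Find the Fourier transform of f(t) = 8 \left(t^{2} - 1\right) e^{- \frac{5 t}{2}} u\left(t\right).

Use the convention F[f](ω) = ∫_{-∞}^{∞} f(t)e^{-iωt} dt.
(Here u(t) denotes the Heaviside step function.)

F(ω) = \frac{16 \left(16 i \omega - \left(2 i \omega + 5\right)^{3} + 40\right)}{\left(2 i \omega + 5\right)^{4}}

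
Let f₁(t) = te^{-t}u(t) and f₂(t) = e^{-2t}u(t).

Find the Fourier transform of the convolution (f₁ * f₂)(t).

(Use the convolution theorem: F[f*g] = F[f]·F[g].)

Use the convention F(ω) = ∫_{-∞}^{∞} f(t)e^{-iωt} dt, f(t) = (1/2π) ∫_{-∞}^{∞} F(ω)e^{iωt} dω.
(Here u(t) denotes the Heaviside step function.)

F[f₁*f₂](ω) = \frac{1}{\left(i \omega + 1\right)^{2} \left(i \omega + 2\right)}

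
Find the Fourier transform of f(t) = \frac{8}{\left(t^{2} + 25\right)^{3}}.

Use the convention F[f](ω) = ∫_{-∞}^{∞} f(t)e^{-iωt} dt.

F(ω) = \frac{\pi \left(25 \omega^{2} + 15 \left|{\omega}\right| + 3\right) e^{- 5 \left|{\omega}\right|}}{3125}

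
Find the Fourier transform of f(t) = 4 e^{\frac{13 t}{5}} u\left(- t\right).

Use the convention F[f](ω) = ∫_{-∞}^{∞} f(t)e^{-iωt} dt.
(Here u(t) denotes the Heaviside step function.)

F(ω) = - \frac{20}{5 i \omega - 13}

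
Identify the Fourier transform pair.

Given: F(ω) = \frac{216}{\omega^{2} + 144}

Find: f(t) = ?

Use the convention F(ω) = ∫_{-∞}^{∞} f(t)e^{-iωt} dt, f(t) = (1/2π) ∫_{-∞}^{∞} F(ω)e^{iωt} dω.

f(t) = 9 e^{- 12 \left|{t}\right|}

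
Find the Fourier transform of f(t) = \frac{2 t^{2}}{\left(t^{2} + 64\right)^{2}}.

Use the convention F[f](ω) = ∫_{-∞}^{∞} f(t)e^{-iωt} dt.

F(ω) = \frac{\pi \left(1 - 8 \left|{\omega}\right|\right) e^{- 8 \left|{\omega}\right|}}{8}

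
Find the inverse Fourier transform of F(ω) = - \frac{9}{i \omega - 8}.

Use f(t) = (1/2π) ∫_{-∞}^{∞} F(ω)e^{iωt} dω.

f(t) = 9 e^{8 t} u\left(- t\right)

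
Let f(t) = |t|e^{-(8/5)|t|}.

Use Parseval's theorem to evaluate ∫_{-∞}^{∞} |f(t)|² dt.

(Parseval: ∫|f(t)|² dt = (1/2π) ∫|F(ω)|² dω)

∫|f(t)|² dt = \frac{125}{1024}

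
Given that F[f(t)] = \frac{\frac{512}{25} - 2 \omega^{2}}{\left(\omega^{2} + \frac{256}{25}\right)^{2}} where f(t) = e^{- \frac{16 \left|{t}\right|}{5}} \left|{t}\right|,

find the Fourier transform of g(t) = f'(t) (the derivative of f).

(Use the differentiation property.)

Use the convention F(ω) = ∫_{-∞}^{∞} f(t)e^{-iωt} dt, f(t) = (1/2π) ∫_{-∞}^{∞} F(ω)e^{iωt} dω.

F[g](ω) = - \frac{50 i \omega \left(25 \omega^{2} - 256\right)}{\left(25 \omega^{2} + 256\right)^{2}}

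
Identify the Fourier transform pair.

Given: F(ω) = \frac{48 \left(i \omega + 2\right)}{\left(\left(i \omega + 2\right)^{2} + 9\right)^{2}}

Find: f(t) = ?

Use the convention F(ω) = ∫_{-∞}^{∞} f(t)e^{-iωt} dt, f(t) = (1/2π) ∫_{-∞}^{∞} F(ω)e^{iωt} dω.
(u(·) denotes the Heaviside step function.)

f(t) = 8 t e^{- 2 t} \sin{\left(3 t \right)} u\left(t\right)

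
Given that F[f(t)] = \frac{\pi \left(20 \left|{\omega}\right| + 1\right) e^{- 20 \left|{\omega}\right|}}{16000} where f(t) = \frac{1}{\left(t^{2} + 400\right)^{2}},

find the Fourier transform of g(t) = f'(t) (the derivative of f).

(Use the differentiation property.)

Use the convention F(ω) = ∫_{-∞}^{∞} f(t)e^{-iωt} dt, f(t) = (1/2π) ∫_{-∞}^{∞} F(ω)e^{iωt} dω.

F[g](ω) = \frac{i \pi \omega \left(20 \left|{\omega}\right| + 1\right) e^{- 20 \left|{\omega}\right|}}{16000}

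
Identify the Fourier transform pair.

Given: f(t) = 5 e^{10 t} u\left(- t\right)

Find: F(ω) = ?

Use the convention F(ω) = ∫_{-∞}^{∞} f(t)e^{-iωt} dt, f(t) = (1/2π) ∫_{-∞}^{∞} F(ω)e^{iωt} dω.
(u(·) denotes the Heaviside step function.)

F(ω) = - \frac{5}{i \omega - 10}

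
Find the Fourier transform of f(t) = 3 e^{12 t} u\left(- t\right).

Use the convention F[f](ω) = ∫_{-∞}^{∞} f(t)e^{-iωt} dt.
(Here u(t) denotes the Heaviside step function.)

F(ω) = - \frac{3}{i \omega - 12}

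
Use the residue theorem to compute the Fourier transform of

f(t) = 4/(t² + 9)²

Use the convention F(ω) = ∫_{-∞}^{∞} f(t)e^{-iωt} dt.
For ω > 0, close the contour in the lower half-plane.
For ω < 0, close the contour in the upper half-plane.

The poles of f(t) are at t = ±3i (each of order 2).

Let g(z) = f(z)e^{-iωz}; for large |z| the factor e^{-iωz} decays in the lower half-plane when ω > 0 and in the upper half-plane when ω < 0.

Case ω > 0 (lower half-plane, clockwise contour ⇒ F(ω) = -2πi·ΣRes):
  Res_{z = - 3 i} g(z) = \frac{i \left(3 \omega + 1\right) e^{- 3 \omega}}{27} (pole of order 2)
  F(ω) = -2πi·ΣRes = \frac{2 \pi \left(3 \omega + 1\right) e^{- 3 \omega}}{27}

Case ω < 0 (upper half-plane, counterclockwise contour ⇒ F(ω) = +2πi·ΣRes):
  Res_{z = 3 i} g(z) = \frac{i \left(3 \omega - 1\right) e^{3 \omega}}{27} (pole of order 2)
  F(ω) = 2πi·ΣRes = \frac{2 \pi \left(1 - 3 \omega\right) e^{3 \omega}}{27}

Both cases combine into a single formula in |ω|:

F(ω) = \frac{2 \pi \left(3 \left|{\omega}\right| + 1\right) e^{- 3 \left|{\omega}\right|}}{27}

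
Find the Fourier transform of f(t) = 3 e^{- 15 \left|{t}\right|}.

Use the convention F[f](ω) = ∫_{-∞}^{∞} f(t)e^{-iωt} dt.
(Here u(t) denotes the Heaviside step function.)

F(ω) = \frac{90}{\omega^{2} + 225}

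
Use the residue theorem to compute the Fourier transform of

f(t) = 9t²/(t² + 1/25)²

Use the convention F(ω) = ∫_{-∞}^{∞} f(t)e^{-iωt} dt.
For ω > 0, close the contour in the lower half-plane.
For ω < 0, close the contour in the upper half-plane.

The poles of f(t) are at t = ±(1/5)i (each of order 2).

Let g(z) = f(z)e^{-iωz}; for large |z| the factor e^{-iωz} decays in the lower half-plane when ω > 0 and in the upper half-plane when ω < 0.

Case ω > 0 (lower half-plane, clockwise contour ⇒ F(ω) = -2πi·ΣRes):
  Res_{z = - \frac{i}{5}} g(z) = \frac{9 i \left(5 - \omega\right) e^{- \frac{\omega}{5}}}{4} (pole of order 2)
  F(ω) = -2πi·ΣRes = \frac{9 \pi \left(5 - \omega\right) e^{- \frac{\omega}{5}}}{2}

Case ω < 0 (upper half-plane, counterclockwise contour ⇒ F(ω) = +2πi·ΣRes):
  Res_{z = \frac{i}{5}} g(z) = \frac{9 i \left(- \omega - 5\right) e^{\frac{\omega}{5}}}{4} (pole of order 2)
  F(ω) = 2πi·ΣRes = \frac{9 \pi \left(\omega + 5\right) e^{\frac{\omega}{5}}}{2}

Both cases combine into a single formula in |ω|:

F(ω) = \frac{9 \pi \left(5 - \left|{\omega}\right|\right) e^{- \frac{\left|{\omega}\right|}{5}}}{2}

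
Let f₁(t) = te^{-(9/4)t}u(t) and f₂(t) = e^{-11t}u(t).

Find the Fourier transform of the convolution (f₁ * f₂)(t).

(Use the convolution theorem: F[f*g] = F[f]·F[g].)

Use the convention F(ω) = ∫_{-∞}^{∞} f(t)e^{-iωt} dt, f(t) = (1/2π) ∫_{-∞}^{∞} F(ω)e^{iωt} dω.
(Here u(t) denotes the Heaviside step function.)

F[f₁*f₂](ω) = \frac{16}{\left(i \omega + 11\right) \left(4 i \omega + 9\right)^{2}}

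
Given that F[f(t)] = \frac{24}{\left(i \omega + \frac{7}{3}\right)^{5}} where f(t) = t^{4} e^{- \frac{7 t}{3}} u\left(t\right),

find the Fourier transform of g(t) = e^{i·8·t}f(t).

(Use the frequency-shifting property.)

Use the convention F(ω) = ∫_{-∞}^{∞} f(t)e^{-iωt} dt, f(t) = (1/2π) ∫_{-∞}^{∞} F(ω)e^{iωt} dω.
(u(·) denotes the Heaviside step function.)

F[g](ω) = \frac{5832}{\left(3 i \left(\omega - 8\right) + 7\right)^{5}}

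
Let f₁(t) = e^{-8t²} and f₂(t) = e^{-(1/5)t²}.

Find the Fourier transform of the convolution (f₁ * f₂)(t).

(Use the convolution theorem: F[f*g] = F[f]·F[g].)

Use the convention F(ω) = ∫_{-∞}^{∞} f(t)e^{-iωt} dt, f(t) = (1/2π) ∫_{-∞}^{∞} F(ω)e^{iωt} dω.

F[f₁*f₂](ω) = \frac{\sqrt{10} \pi e^{- \frac{41 \omega^{2}}{32}}}{4}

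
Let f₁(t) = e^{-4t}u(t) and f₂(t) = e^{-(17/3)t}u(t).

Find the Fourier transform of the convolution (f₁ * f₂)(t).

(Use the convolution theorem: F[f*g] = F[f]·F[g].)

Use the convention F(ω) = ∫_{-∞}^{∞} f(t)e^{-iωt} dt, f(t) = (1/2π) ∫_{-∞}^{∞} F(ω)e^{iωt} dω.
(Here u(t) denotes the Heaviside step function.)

F[f₁*f₂](ω) = \frac{3}{\left(i \omega + 4\right) \left(3 i \omega + 17\right)}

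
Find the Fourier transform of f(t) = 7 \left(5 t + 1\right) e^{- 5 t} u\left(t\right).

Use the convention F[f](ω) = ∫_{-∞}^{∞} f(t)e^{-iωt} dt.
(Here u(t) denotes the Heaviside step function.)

F(ω) = \frac{7 \left(- i \omega - 10\right)}{\omega^{2} - 10 i \omega - 25}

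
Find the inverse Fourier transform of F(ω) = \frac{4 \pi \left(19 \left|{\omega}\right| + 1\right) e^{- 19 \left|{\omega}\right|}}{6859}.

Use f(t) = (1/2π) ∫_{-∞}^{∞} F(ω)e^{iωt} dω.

f(t) = \frac{8}{\left(t^{2} + 361\right)^{2}}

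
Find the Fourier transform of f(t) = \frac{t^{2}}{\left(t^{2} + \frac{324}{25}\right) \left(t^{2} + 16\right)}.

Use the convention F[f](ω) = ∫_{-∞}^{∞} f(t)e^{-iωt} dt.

F(ω) = \frac{25 \pi e^{- 4 \left|{\omega}\right|}}{19} - \frac{45 \pi e^{- \frac{18 \left|{\omega}\right|}{5}}}{38}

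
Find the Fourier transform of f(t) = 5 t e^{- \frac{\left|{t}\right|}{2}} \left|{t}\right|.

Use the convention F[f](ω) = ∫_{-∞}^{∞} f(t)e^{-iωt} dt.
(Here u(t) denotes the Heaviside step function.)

F(ω) = \frac{320 i \omega \left(4 \omega^{2} - 3\right)}{\left(4 \omega^{2} + 1\right)^{3}}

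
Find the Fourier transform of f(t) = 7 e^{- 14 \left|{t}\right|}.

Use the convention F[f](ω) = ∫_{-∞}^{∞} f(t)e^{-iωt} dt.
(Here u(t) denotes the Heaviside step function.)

F(ω) = \frac{196}{\omega^{2} + 196}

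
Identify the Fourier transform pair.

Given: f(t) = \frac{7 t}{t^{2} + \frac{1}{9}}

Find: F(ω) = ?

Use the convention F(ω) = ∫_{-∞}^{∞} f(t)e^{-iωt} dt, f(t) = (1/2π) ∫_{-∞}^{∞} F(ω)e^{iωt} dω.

F(ω) = - 7 i \pi e^{- \frac{\left|{\omega}\right|}{3}} \operatorname{sign}{\left(\omega \right)}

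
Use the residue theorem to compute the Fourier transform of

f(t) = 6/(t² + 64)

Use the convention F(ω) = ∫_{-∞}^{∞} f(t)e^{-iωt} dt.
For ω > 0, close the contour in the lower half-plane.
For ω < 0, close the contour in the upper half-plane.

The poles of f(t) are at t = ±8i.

Let g(z) = f(z)e^{-iωz}; for large |z| the factor e^{-iωz} decays in the lower half-plane when ω > 0 and in the upper half-plane when ω < 0.

Case ω > 0 (lower half-plane, clockwise contour ⇒ F(ω) = -2πi·ΣRes):
  Res_{z = - 8 i} g(z) = \frac{3 i e^{- 8 \omega}}{8}
  F(ω) = -2πi·ΣRes = \frac{3 \pi e^{- 8 \omega}}{4}

Case ω < 0 (upper half-plane, counterclockwise contour ⇒ F(ω) = +2πi·ΣRes):
  Res_{z = 8 i} g(z) = - \frac{3 i e^{8 \omega}}{8}
  F(ω) = 2πi·ΣRes = \frac{3 \pi e^{8 \omega}}{4}

Both cases combine into a single formula in |ω|:

F(ω) = \frac{3 \pi e^{- 8 \left|{\omega}\right|}}{4}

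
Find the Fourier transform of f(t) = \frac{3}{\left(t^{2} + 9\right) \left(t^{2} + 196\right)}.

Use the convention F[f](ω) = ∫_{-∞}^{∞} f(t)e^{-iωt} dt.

F(ω) = \frac{\pi \left(14 e^{11 \left|{\omega}\right|} - 3\right) e^{- 14 \left|{\omega}\right|}}{2618}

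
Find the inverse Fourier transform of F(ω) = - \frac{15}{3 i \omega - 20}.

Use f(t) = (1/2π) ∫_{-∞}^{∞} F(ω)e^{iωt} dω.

f(t) = 5 e^{\frac{20 t}{3}} u\left(- t\right)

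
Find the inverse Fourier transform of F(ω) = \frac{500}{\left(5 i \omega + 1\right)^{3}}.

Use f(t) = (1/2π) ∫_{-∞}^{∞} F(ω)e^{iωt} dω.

f(t) = 2 t^{2} e^{- \frac{t}{5}} u\left(t\right)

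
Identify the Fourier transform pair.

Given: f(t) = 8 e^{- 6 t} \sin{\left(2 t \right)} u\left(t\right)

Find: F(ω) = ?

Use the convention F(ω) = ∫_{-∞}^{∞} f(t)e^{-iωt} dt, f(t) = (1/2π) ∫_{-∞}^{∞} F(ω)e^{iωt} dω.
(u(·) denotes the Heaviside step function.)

F(ω) = \frac{16}{\left(i \omega + 6\right)^{2} + 4}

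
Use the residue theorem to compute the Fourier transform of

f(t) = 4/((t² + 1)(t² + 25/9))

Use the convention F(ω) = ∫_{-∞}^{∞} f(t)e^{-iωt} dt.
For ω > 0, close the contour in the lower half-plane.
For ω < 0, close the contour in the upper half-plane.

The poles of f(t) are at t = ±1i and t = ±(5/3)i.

Let g(z) = f(z)e^{-iωz}; for large |z| the factor e^{-iωz} decays in the lower half-plane when ω > 0 and in the upper half-plane when ω < 0.

Case ω > 0 (lower half-plane, clockwise contour ⇒ F(ω) = -2πi·ΣRes):
  Res_{z = - i} g(z) = \frac{9 i e^{- \omega}}{8}
  Res_{z = - \frac{5 i}{3}} g(z) = - \frac{27 i e^{- \frac{5 \omega}{3}}}{40}
  F(ω) = -2πi·ΣRes = \frac{9 \pi e^{- \omega}}{4} - \frac{27 \pi e^{- \frac{5 \omega}{3}}}{20}

Case ω < 0 (upper half-plane, counterclockwise contour ⇒ F(ω) = +2πi·ΣRes):
  Res_{z = i} g(z) = - \frac{9 i e^{\omega}}{8}
  Res_{z = \frac{5 i}{3}} g(z) = \frac{27 i e^{\frac{5 \omega}{3}}}{40}
  F(ω) = 2πi·ΣRes = \frac{9 \pi \left(- 3 e^{\frac{5 \omega}{3}} + 5 e^{\omega}\right)}{20}

Both cases combine into a single formula in |ω|:

F(ω) = \frac{9 \pi e^{- \left|{\omega}\right|}}{4} - \frac{27 \pi e^{- \frac{5 \left|{\omega}\right|}{3}}}{20}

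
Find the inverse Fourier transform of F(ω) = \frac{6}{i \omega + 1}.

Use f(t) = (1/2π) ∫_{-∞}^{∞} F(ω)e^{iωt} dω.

f(t) = 6 e^{- t} u\left(t\right)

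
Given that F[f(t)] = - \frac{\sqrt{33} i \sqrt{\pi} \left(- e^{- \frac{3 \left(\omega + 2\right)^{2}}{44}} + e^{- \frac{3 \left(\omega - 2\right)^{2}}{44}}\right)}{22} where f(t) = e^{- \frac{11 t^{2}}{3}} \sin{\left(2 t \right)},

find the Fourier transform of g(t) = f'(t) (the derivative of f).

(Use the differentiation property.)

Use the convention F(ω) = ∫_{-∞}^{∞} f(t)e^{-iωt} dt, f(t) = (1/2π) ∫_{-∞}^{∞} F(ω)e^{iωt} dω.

F[g](ω) = \frac{\sqrt{33} \sqrt{\pi} \omega \left(e^{\frac{6 \omega}{11}} - 1\right) e^{- \frac{3 \omega^{2}}{44} - \frac{3 \omega}{11} - \frac{3}{11}}}{22}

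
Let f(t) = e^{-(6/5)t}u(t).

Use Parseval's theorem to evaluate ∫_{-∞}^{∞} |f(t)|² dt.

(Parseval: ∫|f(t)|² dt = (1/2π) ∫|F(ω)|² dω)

∫|f(t)|² dt = \frac{5}{12}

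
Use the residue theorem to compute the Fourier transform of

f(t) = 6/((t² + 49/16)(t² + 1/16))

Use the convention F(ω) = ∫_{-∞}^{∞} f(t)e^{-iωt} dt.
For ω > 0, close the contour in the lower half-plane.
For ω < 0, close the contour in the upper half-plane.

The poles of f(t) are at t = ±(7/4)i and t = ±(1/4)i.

Let g(z) = f(z)e^{-iωz}; for large |z| the factor e^{-iωz} decays in the lower half-plane when ω > 0 and in the upper half-plane when ω < 0.

Case ω > 0 (lower half-plane, clockwise contour ⇒ F(ω) = -2πi·ΣRes):
  Res_{z = - \frac{7 i}{4}} g(z) = - \frac{4 i e^{- \frac{7 \omega}{4}}}{7}
  Res_{z = - \frac{i}{4}} g(z) = 4 i e^{- \frac{\omega}{4}}
  F(ω) = -2πi·ΣRes = 8 \pi e^{- \frac{\omega}{4}} - \frac{8 \pi e^{- \frac{7 \omega}{4}}}{7}

Case ω < 0 (upper half-plane, counterclockwise contour ⇒ F(ω) = +2πi·ΣRes):
  Res_{z = \frac{7 i}{4}} g(z) = \frac{4 i e^{\frac{7 \omega}{4}}}{7}
  Res_{z = \frac{i}{4}} g(z) = - 4 i e^{\frac{\omega}{4}}
  F(ω) = 2πi·ΣRes = \frac{8 \pi \left(7 - e^{\frac{3 \omega}{2}}\right) e^{\frac{\omega}{4}}}{7}

Both cases combine into a single formula in |ω|:

F(ω) = 8 \pi e^{- \frac{\left|{\omega}\right|}{4}} - \frac{8 \pi e^{- \frac{7 \left|{\omega}\right|}{4}}}{7}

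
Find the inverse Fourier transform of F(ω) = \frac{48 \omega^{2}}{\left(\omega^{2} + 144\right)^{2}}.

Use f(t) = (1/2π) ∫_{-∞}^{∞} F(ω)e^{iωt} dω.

f(t) = \left(1 - 12 \left|{t}\right|\right) e^{- 12 \left|{t}\right|}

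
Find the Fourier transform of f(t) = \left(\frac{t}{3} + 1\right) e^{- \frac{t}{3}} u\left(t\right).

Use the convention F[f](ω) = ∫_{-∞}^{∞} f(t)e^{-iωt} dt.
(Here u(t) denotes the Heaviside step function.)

F(ω) = \frac{3 \left(- 3 i \omega - 2\right)}{9 \omega^{2} - 6 i \omega - 1}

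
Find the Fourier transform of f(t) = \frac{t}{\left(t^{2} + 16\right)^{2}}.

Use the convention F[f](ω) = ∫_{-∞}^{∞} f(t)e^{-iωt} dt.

F(ω) = - \frac{i \pi \omega e^{- 4 \left|{\omega}\right|}}{8}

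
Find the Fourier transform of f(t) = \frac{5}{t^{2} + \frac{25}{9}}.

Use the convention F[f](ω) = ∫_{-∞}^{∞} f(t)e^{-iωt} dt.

F(ω) = 3 \pi e^{- \frac{5 \left|{\omega}\right|}{3}}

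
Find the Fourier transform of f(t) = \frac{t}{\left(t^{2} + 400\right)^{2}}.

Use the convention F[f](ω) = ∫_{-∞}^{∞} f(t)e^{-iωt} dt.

F(ω) = - \frac{i \pi \omega e^{- 20 \left|{\omega}\right|}}{40}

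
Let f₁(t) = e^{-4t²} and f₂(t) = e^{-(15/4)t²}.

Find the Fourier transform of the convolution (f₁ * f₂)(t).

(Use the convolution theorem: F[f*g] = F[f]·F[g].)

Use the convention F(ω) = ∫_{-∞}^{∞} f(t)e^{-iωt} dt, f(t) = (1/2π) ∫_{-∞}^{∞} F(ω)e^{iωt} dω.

F[f₁*f₂](ω) = \frac{\sqrt{15} \pi e^{- \frac{31 \omega^{2}}{240}}}{15}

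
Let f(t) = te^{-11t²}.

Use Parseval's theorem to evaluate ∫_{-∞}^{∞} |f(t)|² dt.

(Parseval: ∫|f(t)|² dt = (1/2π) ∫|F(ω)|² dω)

∫|f(t)|² dt = \frac{\sqrt{22} \sqrt{\pi}}{968}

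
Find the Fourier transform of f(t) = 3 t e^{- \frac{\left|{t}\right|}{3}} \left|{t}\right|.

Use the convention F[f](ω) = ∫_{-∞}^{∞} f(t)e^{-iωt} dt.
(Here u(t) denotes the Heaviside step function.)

F(ω) = \frac{2916 i \omega \left(3 \omega^{2} - 1\right)}{\left(9 \omega^{2} + 1\right)^{3}}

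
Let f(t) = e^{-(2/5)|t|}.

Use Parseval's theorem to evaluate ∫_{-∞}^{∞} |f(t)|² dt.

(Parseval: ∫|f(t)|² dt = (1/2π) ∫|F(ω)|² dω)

∫|f(t)|² dt = \frac{5}{2}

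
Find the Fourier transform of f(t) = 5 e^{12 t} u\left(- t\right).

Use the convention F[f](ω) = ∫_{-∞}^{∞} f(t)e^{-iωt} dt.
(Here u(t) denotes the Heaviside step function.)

F(ω) = - \frac{5}{i \omega - 12}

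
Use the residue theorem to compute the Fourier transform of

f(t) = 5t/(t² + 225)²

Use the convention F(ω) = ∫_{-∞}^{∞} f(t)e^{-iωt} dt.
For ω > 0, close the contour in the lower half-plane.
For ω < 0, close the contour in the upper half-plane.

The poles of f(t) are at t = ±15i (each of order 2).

Let g(z) = f(z)e^{-iωz}; for large |z| the factor e^{-iωz} decays in the lower half-plane when ω > 0 and in the upper half-plane when ω < 0.

Case ω > 0 (lower half-plane, clockwise contour ⇒ F(ω) = -2πi·ΣRes):
  Res_{z = - 15 i} g(z) = \frac{\omega e^{- 15 \omega}}{12} (pole of order 2)
  F(ω) = -2πi·ΣRes = - \frac{i \pi \omega e^{- 15 \omega}}{6}

Case ω < 0 (upper half-plane, counterclockwise contour ⇒ F(ω) = +2πi·ΣRes):
  Res_{z = 15 i} g(z) = - \frac{\omega e^{15 \omega}}{12} (pole of order 2)
  F(ω) = 2πi·ΣRes = - \frac{i \pi \omega e^{15 \omega}}{6}

Both cases combine into a single formula in |ω|:

F(ω) = - \frac{i \pi \omega e^{- 15 \left|{\omega}\right|}}{6}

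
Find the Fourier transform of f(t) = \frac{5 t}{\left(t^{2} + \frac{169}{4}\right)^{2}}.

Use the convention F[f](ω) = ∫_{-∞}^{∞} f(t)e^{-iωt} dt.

F(ω) = - \frac{5 i \pi \omega e^{- \frac{13 \left|{\omega}\right|}{2}}}{13}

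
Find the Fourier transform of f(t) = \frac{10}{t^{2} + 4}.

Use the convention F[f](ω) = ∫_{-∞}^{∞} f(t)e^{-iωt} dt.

F(ω) = 5 \pi e^{- 2 \left|{\omega}\right|}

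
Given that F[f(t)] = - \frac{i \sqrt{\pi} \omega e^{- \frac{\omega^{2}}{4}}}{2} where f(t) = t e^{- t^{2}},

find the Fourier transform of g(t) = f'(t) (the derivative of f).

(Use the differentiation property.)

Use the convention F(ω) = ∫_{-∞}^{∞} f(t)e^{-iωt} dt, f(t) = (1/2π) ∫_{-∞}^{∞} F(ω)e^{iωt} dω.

F[g](ω) = \frac{\sqrt{\pi} \omega^{2} e^{- \frac{\omega^{2}}{4}}}{2}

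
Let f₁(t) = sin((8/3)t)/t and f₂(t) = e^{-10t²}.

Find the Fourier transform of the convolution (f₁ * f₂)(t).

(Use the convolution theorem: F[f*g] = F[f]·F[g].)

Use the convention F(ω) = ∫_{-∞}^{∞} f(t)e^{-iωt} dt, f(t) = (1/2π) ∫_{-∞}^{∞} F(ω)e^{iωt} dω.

F[f₁*f₂](ω) = \begin{cases} \frac{\sqrt{10} \pi^{\frac{3}{2}} e^{- \frac{\omega^{2}}{40}}}{10} & \text{for}\: \omega > - \frac{8}{3} \wedge \omega < \frac{8}{3} \\0 & \text{otherwise} \end{cases}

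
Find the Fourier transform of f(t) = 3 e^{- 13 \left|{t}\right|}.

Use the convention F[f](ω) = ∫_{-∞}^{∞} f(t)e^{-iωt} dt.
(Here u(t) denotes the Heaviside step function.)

F(ω) = \frac{78}{\omega^{2} + 169}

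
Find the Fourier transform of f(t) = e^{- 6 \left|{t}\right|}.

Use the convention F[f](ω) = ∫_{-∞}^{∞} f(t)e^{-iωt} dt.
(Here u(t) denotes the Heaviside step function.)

F(ω) = \frac{12}{\omega^{2} + 36}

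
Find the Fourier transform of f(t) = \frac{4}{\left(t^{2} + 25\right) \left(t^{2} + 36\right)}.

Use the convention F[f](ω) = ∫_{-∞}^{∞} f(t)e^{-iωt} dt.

F(ω) = \frac{2 \pi \left(6 e^{\left|{\omega}\right|} - 5\right) e^{- 6 \left|{\omega}\right|}}{165}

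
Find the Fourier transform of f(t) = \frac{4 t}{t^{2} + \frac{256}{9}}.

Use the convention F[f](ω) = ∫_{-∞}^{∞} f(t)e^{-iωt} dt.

F(ω) = - 4 i \pi e^{- \frac{16 \left|{\omega}\right|}{3}} \operatorname{sign}{\left(\omega \right)}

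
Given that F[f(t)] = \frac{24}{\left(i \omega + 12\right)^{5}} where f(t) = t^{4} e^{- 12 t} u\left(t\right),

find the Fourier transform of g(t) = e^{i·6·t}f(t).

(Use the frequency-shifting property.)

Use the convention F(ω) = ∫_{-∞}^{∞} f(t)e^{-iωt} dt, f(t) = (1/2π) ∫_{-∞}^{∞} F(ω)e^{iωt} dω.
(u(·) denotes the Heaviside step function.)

F[g](ω) = \frac{24}{\left(i \left(\omega - 6\right) + 12\right)^{5}}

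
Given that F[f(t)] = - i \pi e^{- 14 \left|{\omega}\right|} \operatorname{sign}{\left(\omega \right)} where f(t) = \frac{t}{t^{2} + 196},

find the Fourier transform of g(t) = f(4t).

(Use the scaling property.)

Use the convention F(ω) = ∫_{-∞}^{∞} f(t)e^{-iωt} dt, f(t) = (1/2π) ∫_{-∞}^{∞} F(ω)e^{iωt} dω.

F[g](ω) = - \frac{i \pi e^{- \frac{7 \left|{\omega}\right|}{2}} \operatorname{sign}{\left(\omega \right)}}{4}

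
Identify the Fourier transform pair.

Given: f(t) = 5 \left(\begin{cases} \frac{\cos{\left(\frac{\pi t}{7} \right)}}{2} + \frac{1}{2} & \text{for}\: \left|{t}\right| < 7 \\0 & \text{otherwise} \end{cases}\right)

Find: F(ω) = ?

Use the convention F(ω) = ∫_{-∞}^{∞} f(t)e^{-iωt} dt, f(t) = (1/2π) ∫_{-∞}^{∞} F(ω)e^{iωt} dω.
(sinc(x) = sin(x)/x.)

F(ω) = - \frac{35 \pi^{2} \operatorname{sinc}{\left(7 \omega \right)}}{49 \omega^{2} - \pi^{2}}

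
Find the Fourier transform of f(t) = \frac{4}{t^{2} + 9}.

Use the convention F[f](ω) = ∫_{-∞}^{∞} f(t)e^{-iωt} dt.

F(ω) = \frac{4 \pi e^{- 3 \left|{\omega}\right|}}{3}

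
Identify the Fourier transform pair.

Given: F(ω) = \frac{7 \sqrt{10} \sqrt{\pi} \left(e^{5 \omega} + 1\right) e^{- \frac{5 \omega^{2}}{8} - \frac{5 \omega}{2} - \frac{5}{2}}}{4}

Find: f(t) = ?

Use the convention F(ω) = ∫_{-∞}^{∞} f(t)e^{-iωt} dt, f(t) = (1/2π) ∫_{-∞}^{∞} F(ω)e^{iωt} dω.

f(t) = 7 e^{- \frac{2 t^{2}}{5}} \cos{\left(2 t \right)}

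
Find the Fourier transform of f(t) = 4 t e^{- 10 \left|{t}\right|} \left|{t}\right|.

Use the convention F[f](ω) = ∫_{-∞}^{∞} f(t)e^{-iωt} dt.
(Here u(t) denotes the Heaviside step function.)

F(ω) = \frac{16 i \omega \left(\omega^{2} - 300\right)}{\left(\omega^{2} + 100\right)^{3}}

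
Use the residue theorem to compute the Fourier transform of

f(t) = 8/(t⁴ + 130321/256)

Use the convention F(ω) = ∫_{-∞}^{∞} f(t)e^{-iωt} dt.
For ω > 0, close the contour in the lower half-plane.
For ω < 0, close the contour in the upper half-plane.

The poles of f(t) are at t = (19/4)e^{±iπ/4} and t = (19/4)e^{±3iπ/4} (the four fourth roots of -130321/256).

Let g(z) = f(z)e^{-iωz}; for large |z| the factor e^{-iωz} decays in the lower half-plane when ω > 0 and in the upper half-plane when ω < 0.

Case ω > 0 (lower half-plane, clockwise contour ⇒ F(ω) = -2πi·ΣRes):
  Res_{z = - \frac{19 \sqrt{2}}{8} - \frac{19 \sqrt{2} i}{8}} g(z) = \frac{64 \sqrt{2} \left(1 + i\right) e^{\frac{19 \sqrt{2} \omega \left(-1 + i\right)}{8}}}{6859}
  Res_{z = \frac{19 \sqrt{2}}{8} - \frac{19 \sqrt{2} i}{8}} g(z) = \frac{64 \sqrt{2} \left(-1 + i\right) e^{- \frac{19 \sqrt{2} \omega \left(1 + i\right)}{8}}}{6859}
  F(ω) = -2πi·ΣRes = \frac{128 \sqrt{2} \pi \left(\left(1 - i\right) e^{\frac{19 \sqrt{2} i \omega}{4}} + 1 + i\right) e^{- \frac{19 \sqrt{2} \omega \left(1 + i\right)}{8}}}{6859} = \frac{512 \pi e^{- \frac{19 \sqrt{2} \omega}{8}} \sin{\left(\frac{19 \sqrt{2} \omega}{8} + \frac{\pi}{4} \right)}}{6859}

Case ω < 0 (upper half-plane, counterclockwise contour ⇒ F(ω) = +2πi·ΣRes):
  Res_{z = \frac{19 \sqrt{2}}{8} + \frac{19 \sqrt{2} i}{8}} g(z) = - \frac{64 \sqrt{2} \left(1 + i\right) e^{\frac{19 \sqrt{2} \omega \left(1 - i\right)}{8}}}{6859}
  Res_{z = - \frac{19 \sqrt{2}}{8} + \frac{19 \sqrt{2} i}{8}} g(z) = \frac{64 \sqrt{2} \left(1 - i\right) e^{\frac{19 \sqrt{2} \omega \left(1 + i\right)}{8}}}{6859}
  F(ω) = 2πi·ΣRes = - \frac{128 \sqrt{2} i \pi \left(\left(1 + i\right) e^{\frac{19 \sqrt{2} \omega \left(1 - i\right)}{8}} - \left(1 - i\right) e^{\frac{19 \sqrt{2} \omega \left(1 + i\right)}{8}}\right)}{6859} = \frac{512 \pi e^{\frac{19 \sqrt{2} \omega}{8}} \cos{\left(\frac{19 \sqrt{2} \omega}{8} + \frac{\pi}{4} \right)}}{6859}

Both cases combine into a single formula in |ω|:

F(ω) = \frac{512 \pi e^{- \frac{19 \sqrt{2} \left|{\omega}\right|}{8}} \sin{\left(\frac{19 \sqrt{2} \left|{\omega}\right|}{8} + \frac{\pi}{4} \right)}}{6859}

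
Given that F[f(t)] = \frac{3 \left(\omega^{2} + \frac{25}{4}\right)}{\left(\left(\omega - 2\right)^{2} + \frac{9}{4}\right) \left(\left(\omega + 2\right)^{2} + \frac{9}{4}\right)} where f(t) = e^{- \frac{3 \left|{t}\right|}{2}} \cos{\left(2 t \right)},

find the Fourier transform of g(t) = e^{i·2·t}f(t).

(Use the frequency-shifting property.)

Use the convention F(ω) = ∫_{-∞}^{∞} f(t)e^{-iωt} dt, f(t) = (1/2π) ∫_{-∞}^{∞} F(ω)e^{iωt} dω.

F[g](ω) = \frac{12 \left(4 \left(\omega - 2\right)^{2} + 25\right)}{\left(4 \omega^{2} + 9\right) \left(4 \left(\omega - 4\right)^{2} + 9\right)}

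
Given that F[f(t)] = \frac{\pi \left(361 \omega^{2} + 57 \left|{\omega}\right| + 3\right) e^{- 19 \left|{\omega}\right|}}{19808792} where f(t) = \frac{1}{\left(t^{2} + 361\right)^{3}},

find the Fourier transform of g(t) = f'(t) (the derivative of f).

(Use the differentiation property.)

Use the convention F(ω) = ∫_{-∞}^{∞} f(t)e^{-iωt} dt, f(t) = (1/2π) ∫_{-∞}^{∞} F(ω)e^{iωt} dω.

F[g](ω) = \frac{i \pi \omega \left(361 \omega^{2} + 57 \left|{\omega}\right| + 3\right) e^{- 19 \left|{\omega}\right|}}{19808792}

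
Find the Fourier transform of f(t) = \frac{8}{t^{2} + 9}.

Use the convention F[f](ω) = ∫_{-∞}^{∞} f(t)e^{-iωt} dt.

F(ω) = \frac{8 \pi e^{- 3 \left|{\omega}\right|}}{3}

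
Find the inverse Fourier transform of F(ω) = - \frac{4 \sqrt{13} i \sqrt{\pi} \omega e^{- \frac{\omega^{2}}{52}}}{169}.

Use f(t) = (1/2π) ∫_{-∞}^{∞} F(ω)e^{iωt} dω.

f(t) = 8 t e^{- 13 t^{2}}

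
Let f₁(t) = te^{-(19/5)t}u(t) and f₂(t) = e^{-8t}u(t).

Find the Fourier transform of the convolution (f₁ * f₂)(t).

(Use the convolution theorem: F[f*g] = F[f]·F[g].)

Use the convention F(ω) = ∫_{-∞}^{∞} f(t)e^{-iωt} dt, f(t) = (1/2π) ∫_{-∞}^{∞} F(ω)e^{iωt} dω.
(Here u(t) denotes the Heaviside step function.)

F[f₁*f₂](ω) = \frac{25}{\left(i \omega + 8\right) \left(5 i \omega + 19\right)^{2}}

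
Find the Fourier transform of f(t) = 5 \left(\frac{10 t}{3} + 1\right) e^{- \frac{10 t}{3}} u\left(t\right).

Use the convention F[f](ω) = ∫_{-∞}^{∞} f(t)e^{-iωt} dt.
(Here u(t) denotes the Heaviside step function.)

F(ω) = \frac{15 \left(- 3 i \omega - 20\right)}{9 \omega^{2} - 60 i \omega - 100}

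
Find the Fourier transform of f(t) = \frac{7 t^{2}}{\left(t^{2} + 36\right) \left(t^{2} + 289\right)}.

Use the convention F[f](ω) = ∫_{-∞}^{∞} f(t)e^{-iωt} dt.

F(ω) = \frac{7 \pi \left(17 - 6 e^{11 \left|{\omega}\right|}\right) e^{- 17 \left|{\omega}\right|}}{253}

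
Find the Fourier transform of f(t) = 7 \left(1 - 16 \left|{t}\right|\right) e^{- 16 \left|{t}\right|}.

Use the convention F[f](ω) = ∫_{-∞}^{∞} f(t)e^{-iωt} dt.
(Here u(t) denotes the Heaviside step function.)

F(ω) = \frac{448 \omega^{2}}{\left(\omega^{2} + 256\right)^{2}}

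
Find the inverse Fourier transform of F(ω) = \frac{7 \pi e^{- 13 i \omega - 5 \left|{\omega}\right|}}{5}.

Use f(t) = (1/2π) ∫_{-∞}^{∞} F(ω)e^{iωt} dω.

f(t) = \frac{7}{\left(t - 13\right)^{2} + 25}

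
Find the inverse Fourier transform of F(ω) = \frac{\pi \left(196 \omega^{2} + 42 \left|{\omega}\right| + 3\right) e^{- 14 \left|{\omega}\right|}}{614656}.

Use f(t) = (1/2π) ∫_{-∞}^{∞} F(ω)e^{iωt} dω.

f(t) = \frac{7}{\left(t^{2} + 196\right)^{3}}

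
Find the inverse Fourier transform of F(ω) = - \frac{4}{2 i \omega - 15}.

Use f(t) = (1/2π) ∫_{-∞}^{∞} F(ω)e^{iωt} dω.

f(t) = 2 e^{\frac{15 t}{2}} u\left(- t\right)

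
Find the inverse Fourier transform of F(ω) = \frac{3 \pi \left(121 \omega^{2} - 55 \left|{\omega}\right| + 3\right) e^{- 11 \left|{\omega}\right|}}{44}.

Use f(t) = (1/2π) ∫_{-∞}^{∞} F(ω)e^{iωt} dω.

f(t) = \frac{6 t^{4}}{\left(t^{2} + 121\right)^{3}}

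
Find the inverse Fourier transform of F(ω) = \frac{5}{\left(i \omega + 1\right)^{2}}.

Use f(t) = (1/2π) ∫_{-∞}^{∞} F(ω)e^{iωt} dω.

f(t) = 5 t e^{- t} u\left(t\right)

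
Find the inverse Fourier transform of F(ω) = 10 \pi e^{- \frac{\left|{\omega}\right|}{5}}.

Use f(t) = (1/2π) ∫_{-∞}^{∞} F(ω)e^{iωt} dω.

f(t) = \frac{2}{t^{2} + \frac{1}{25}}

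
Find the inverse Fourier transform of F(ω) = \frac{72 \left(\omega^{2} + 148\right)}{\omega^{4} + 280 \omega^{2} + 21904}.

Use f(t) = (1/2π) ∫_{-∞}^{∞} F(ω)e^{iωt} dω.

f(t) = 3 e^{- 12 \left|{t}\right|} \cos{\left(2 \left|{t}\right| \right)}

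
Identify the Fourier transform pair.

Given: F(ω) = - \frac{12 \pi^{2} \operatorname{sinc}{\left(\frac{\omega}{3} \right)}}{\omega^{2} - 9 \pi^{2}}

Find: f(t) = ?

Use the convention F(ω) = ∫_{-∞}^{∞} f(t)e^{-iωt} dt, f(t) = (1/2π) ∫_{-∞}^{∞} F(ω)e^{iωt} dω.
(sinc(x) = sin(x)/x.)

f(t) = 4 \left(\begin{cases} \cos^{2}{\left(\frac{3 \pi t}{2} \right)} & \text{for}\: \left|{t}\right| < \frac{1}{3} \\0 & \text{otherwise} \end{cases}\right)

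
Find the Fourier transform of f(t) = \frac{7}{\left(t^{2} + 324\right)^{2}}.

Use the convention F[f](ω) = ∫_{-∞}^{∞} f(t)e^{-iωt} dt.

F(ω) = \frac{7 \pi \left(18 \left|{\omega}\right| + 1\right) e^{- 18 \left|{\omega}\right|}}{11664}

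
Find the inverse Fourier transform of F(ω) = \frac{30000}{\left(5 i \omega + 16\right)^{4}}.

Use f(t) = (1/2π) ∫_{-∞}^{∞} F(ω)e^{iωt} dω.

f(t) = 8 t^{3} e^{- \frac{16 t}{5}} u\left(t\right)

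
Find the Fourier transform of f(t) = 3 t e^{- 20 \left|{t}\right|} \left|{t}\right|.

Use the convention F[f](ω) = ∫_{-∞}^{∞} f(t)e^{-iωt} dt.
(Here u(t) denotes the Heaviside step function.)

F(ω) = \frac{12 i \omega \left(\omega^{2} - 1200\right)}{\left(\omega^{2} + 400\right)^{3}}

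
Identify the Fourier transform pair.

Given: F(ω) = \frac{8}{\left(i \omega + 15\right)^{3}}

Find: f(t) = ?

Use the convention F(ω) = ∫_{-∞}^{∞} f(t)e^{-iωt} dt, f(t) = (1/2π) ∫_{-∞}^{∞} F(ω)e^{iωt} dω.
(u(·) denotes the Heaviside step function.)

f(t) = 4 t^{2} e^{- 15 t} u\left(t\right)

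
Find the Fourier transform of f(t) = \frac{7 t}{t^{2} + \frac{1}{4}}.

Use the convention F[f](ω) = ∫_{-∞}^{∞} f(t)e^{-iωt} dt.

F(ω) = - 7 i \pi e^{- \frac{\left|{\omega}\right|}{2}} \operatorname{sign}{\left(\omega \right)}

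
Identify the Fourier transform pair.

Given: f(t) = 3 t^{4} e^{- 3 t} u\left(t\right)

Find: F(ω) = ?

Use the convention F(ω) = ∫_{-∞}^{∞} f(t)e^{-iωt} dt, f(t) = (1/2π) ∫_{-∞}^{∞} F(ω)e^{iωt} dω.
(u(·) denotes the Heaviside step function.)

F(ω) = \frac{72}{\left(i \omega + 3\right)^{5}}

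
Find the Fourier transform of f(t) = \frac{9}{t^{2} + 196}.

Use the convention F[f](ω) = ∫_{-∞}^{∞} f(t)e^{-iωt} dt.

F(ω) = \frac{9 \pi e^{- 14 \left|{\omega}\right|}}{14}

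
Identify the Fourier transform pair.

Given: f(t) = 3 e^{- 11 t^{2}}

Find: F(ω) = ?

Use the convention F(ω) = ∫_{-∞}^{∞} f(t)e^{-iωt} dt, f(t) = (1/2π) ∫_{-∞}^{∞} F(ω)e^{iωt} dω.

F(ω) = \frac{3 \sqrt{11} \sqrt{\pi} e^{- \frac{\omega^{2}}{44}}}{11}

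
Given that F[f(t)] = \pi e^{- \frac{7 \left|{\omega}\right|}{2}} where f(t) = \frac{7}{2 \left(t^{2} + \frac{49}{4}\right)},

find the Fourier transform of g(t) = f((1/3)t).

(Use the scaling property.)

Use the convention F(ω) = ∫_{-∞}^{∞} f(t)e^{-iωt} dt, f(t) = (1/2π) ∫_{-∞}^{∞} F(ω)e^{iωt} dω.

F[g](ω) = 3 \pi e^{- \frac{21 \left|{\omega}\right|}{2}}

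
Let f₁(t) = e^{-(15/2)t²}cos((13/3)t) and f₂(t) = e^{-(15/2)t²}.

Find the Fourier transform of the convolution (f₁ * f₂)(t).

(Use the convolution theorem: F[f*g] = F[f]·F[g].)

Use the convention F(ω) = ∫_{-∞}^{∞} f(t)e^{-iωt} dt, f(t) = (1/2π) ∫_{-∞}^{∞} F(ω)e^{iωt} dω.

F[f₁*f₂](ω) = \frac{\pi \left(e^{\frac{26 \omega}{45}} + 1\right) e^{- \frac{\omega^{2}}{15} - \frac{13 \omega}{45} - \frac{169}{270}}}{15}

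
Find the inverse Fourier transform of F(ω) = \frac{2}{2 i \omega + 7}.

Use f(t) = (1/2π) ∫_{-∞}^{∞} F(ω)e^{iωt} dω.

f(t) = e^{- \frac{7 t}{2}} u\left(t\right)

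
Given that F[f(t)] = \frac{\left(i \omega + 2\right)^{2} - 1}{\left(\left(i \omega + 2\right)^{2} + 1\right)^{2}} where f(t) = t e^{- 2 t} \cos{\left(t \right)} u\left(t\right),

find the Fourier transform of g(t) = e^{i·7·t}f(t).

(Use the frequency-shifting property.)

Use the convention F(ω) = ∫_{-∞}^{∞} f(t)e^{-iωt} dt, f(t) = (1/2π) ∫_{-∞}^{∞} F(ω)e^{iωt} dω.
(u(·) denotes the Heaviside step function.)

F[g](ω) = \frac{\left(i \left(\omega - 7\right) + 2\right)^{2} - 1}{\left(\left(i \left(\omega - 7\right) + 2\right)^{2} + 1\right)^{2}}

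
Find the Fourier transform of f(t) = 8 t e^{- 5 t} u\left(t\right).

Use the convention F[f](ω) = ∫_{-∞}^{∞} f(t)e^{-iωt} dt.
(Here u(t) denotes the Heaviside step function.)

F(ω) = \frac{8}{\left(i \omega + 5\right)^{2}}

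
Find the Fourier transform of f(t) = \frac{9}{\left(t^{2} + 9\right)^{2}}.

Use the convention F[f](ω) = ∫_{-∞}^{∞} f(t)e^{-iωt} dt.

F(ω) = \frac{\pi \left(3 \left|{\omega}\right| + 1\right) e^{- 3 \left|{\omega}\right|}}{6}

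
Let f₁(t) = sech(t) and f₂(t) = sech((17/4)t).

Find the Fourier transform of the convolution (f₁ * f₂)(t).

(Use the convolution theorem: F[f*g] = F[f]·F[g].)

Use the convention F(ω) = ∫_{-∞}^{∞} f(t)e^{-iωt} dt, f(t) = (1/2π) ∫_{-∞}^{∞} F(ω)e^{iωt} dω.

F[f₁*f₂](ω) = \frac{4 \pi^{2}}{17 \cosh{\left(\frac{2 \pi \omega}{17} \right)} \cosh{\left(\frac{\pi \omega}{2} \right)}}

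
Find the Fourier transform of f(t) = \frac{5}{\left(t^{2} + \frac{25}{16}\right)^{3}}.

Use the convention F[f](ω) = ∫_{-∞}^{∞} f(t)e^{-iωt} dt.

F(ω) = \frac{8 \pi \left(25 \omega^{2} + 60 \left|{\omega}\right| + 48\right) e^{- \frac{5 \left|{\omega}\right|}{4}}}{625}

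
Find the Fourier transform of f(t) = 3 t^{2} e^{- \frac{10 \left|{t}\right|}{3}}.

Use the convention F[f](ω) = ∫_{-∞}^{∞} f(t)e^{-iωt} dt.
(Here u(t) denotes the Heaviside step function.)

F(ω) = \frac{3240 \left(100 - 27 \omega^{2}\right)}{\left(9 \omega^{2} + 100\right)^{3}}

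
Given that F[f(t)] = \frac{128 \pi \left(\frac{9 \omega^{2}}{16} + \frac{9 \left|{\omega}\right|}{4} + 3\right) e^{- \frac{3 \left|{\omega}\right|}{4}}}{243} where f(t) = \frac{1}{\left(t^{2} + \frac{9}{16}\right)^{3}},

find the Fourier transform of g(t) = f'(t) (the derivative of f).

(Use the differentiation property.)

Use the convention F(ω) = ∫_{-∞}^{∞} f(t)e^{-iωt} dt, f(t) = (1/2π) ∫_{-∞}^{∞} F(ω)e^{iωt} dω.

F[g](ω) = \frac{8 i \pi \omega \left(3 \omega^{2} + 12 \left|{\omega}\right| + 16\right) e^{- \frac{3 \left|{\omega}\right|}{4}}}{81}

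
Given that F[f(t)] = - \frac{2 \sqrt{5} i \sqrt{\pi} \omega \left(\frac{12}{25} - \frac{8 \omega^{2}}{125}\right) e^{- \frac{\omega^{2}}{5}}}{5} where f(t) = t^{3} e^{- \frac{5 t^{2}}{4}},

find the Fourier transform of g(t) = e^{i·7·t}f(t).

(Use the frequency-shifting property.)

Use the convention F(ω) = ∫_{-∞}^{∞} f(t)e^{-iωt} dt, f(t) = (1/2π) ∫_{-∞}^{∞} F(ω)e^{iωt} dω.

F[g](ω) = \frac{8 \sqrt{5} i \sqrt{\pi} \left(\omega - 7\right) \left(2 \left(\omega - 7\right)^{2} - 15\right) e^{- \frac{\left(\omega - 7\right)^{2}}{5}}}{625}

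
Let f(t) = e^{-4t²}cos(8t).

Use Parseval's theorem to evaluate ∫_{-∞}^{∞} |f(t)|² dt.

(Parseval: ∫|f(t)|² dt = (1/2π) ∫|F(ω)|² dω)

∫|f(t)|² dt = \frac{\sqrt{2} \sqrt{\pi} \left(1 + e^{8}\right)}{8 e^{8}}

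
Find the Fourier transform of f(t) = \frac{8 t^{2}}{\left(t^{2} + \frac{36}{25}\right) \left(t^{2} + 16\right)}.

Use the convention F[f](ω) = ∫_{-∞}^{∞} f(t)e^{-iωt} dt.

F(ω) = \frac{200 \pi e^{- 4 \left|{\omega}\right|}}{91} - \frac{60 \pi e^{- \frac{6 \left|{\omega}\right|}{5}}}{91}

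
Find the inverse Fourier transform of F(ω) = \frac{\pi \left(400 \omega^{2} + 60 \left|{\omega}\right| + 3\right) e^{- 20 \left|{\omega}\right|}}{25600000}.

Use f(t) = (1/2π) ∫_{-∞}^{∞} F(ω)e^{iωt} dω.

f(t) = \frac{1}{\left(t^{2} + 400\right)^{3}}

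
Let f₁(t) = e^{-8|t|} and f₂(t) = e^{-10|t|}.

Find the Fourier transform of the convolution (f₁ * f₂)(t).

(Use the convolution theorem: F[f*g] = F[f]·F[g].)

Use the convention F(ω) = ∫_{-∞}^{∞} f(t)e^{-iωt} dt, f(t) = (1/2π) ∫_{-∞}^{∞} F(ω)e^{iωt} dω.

F[f₁*f₂](ω) = \frac{320}{\left(\omega^{2} + 64\right) \left(\omega^{2} + 100\right)}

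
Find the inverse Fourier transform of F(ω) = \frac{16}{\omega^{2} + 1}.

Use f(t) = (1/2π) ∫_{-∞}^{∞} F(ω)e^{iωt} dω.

f(t) = 8 e^{- \left|{t}\right|}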